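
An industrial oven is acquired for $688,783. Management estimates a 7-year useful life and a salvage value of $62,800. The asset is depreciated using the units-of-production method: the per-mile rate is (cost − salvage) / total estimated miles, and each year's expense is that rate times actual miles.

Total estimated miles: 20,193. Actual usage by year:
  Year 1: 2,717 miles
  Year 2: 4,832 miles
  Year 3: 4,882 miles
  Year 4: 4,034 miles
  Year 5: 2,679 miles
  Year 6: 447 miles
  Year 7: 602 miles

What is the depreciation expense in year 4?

$125,054

Depreciable base = $688,783 − $62,800 = $625,983.
Rate = $625,983 / 20,193 miles = $31 per mile.
Year 1: 2,717 × $31 = $84,227. Book value $604,556.
Year 2: 4,832 × $31 = $149,792. Book value $454,764.
Year 3: 4,882 × $31 = $151,342. Book value $303,422.
Year 4: 4,034 × $31 = $125,054. Book value $178,368.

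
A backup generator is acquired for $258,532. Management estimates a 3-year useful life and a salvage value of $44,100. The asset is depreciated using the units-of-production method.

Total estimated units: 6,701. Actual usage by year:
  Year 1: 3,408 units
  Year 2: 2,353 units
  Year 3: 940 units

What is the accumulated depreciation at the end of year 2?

Depreciable base = $258,532 − $44,100 = $214,432.
Rate = $214,432 / 6,701 units = $32 per unit.
Year 1: 3,408 × $32 = $109,056. Book value $149,476.
Year 2: 2,353 × $32 = $75,296. Book value $74,180.
Accumulated through year 2 = $258,532 − $74,180 = $184,352.

$184,352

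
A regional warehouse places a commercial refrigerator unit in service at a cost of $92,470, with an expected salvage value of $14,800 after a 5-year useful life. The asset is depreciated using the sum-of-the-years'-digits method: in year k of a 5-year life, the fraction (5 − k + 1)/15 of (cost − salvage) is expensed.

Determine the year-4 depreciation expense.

Depreciable base = $92,470 − $14,800 = $77,670.
Sum of the years' digits = 5+4+3+2+1 = 15.
Year 1: $77,670 × 5/15 = $25,890. Book value $66,580.
Year 2: $77,670 × 4/15 = $20,712. Book value $45,868.
Year 3: $77,670 × 3/15 = $15,534. Book value $30,334.
Year 4: $77,670 × 2/15 = $10,356. Book value $19,978.

$10,356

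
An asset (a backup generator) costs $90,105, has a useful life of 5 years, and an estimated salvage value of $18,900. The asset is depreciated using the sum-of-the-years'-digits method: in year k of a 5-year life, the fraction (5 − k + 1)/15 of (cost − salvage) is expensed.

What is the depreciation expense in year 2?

$18,988

Depreciable base = $90,105 − $18,900 = $71,205.
Sum of the years' digits = 5+4+3+2+1 = 15.
Year 1: $71,205 × 5/15 = $23,735. Book value $66,370.
Year 2: $71,205 × 4/15 = $18,988. Book value $47,382.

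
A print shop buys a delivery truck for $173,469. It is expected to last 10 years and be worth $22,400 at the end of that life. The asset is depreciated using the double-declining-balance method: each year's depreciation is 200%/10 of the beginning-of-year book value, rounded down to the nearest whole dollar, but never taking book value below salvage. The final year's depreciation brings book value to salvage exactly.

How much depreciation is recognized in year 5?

$14,210

Depreciable base = $173,469 − $22,400 = $151,069.
Year 1: ⌊$173,469 × 200%/10⌋ = $34,693. Book value $138,776.
Year 2: ⌊$138,776 × 200%/10⌋ = $27,755. Book value $111,021.
Year 3: ⌊$111,021 × 200%/10⌋ = $22,204. Book value $88,817.
Year 4: ⌊$88,817 × 200%/10⌋ = $17,763. Book value $71,054.
Year 5: ⌊$71,054 × 200%/10⌋ = $14,210. Book value $56,844.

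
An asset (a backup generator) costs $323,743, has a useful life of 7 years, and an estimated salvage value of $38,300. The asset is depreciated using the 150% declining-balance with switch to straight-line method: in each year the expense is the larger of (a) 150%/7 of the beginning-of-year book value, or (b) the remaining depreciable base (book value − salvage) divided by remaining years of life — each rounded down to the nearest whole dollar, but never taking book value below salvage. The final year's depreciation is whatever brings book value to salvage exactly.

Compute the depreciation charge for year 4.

$33,650

Depreciable base = $323,743 − $38,300 = $285,443.
Year 1: DB = ⌊$323,743 × 150%/7⌋ = $69,373; SL = ⌊$285,443/7⌋ = $40,777 → take DB $69,373. Book value $254,370.
Year 2: DB = ⌊$254,370 × 150%/7⌋ = $54,507; SL = ⌊$216,070/6⌋ = $36,011 → take DB $54,507. Book value $199,863.
Year 3: DB = ⌊$199,863 × 150%/7⌋ = $42,827; SL = ⌊$161,563/5⌋ = $32,312 → take DB $42,827. Book value $157,036.
Year 4: DB = ⌊$157,036 × 150%/7⌋ = $33,650; SL = ⌊$118,736/4⌋ = $29,684 → take DB $33,650. Book value $123,386.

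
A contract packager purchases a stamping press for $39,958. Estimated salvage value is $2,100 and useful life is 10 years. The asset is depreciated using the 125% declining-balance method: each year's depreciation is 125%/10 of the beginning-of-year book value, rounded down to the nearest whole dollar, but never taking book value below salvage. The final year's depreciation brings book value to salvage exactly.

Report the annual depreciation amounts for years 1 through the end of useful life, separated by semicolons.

$4,994; $4,370; $3,824; $3,346; $2,928; $2,562; $2,241; $1,961; $1,716; $9,916

Depreciable base = $39,958 − $2,100 = $37,858.
Year 1: ⌊$39,958 × 125%/10⌋ = $4,994. Book value $34,964.
Year 2: ⌊$34,964 × 125%/10⌋ = $4,370. Book value $30,594.
Year 3: ⌊$30,594 × 125%/10⌋ = $3,824. Book value $26,770.
Year 4: ⌊$26,770 × 125%/10⌋ = $3,346. Book value $23,424.
Year 5: ⌊$23,424 × 125%/10⌋ = $2,928. Book value $20,496.
Year 6: ⌊$20,496 × 125%/10⌋ = $2,562. Book value $17,934.
Year 7: ⌊$17,934 × 125%/10⌋ = $2,241. Book value $15,693.
Year 8: ⌊$15,693 × 125%/10⌋ = $1,961. Book value $13,732.
Year 9: ⌊$13,732 × 125%/10⌋ = $1,716. Book value $12,016.
Year 10 (final): $12,016 − $2,100 = $9,916. Book value $2,100.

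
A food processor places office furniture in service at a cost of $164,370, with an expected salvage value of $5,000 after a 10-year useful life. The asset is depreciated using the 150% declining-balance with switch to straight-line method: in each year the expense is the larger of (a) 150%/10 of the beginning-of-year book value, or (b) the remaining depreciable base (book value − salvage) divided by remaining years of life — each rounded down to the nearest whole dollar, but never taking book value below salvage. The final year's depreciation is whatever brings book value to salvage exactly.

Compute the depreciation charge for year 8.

$13,467

Depreciable base = $164,370 − $5,000 = $159,370.
Year 1: DB = ⌊$164,370 × 150%/10⌋ = $24,655; SL = ⌊$159,370/10⌋ = $15,937 → take DB $24,655. Book value $139,715.
Year 2: DB = ⌊$139,715 × 150%/10⌋ = $20,957; SL = ⌊$134,715/9⌋ = $14,968 → take DB $20,957. Book value $118,758.
Year 3: DB = ⌊$118,758 × 150%/10⌋ = $17,813; SL = ⌊$113,758/8⌋ = $14,219 → take DB $17,813. Book value $100,945.
Year 4: DB = ⌊$100,945 × 150%/10⌋ = $15,141; SL = ⌊$95,945/7⌋ = $13,706 → take DB $15,141. Book value $85,804.
Year 5: DB = ⌊$85,804 × 150%/10⌋ = $12,870; SL = ⌊$80,804/6⌋ = $13,467 → take SL $13,467. Book value $72,337.
Year 6: DB = ⌊$72,337 × 150%/10⌋ = $10,850; SL = ⌊$67,337/5⌋ = $13,467 → take SL $13,467. Book value $58,870.
Year 7: DB = ⌊$58,870 × 150%/10⌋ = $8,830; SL = ⌊$53,870/4⌋ = $13,467 → take SL $13,467. Book value $45,403.
Year 8: DB = ⌊$45,403 × 150%/10⌋ = $6,810; SL = ⌊$40,403/3⌋ = $13,467 → take SL $13,467. Book value $31,936.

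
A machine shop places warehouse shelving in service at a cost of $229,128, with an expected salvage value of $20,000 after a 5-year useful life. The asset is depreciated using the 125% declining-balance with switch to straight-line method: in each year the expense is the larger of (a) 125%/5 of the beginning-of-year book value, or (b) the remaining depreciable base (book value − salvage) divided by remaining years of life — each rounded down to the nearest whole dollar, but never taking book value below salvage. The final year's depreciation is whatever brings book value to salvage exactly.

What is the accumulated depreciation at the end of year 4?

$172,833

Depreciable base = $229,128 − $20,000 = $209,128.
Year 1: DB = ⌊$229,128 × 125%/5⌋ = $57,282; SL = ⌊$209,128/5⌋ = $41,825 → take DB $57,282. Book value $171,846.
Year 2: DB = ⌊$171,846 × 125%/5⌋ = $42,961; SL = ⌊$151,846/4⌋ = $37,961 → take DB $42,961. Book value $128,885.
Year 3: DB = ⌊$128,885 × 125%/5⌋ = $32,221; SL = ⌊$108,885/3⌋ = $36,295 → take SL $36,295. Book value $92,590.
Year 4: DB = ⌊$92,590 × 125%/5⌋ = $23,147; SL = ⌊$72,590/2⌋ = $36,295 → take SL $36,295. Book value $56,295.
Accumulated through year 4 = $229,128 − $56,295 = $172,833.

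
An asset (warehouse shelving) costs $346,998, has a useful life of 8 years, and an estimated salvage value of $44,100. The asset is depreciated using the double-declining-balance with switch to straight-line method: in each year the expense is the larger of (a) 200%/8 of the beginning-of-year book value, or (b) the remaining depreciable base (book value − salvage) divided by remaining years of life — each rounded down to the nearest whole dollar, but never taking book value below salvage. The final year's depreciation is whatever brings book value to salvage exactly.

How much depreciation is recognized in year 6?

Depreciable base = $346,998 − $44,100 = $302,898.
Year 1: DB = ⌊$346,998 × 200%/8⌋ = $86,749; SL = ⌊$302,898/8⌋ = $37,862 → take DB $86,749. Book value $260,249.
Year 2: DB = ⌊$260,249 × 200%/8⌋ = $65,062; SL = ⌊$216,149/7⌋ = $30,878 → take DB $65,062. Book value $195,187.
Year 3: DB = ⌊$195,187 × 200%/8⌋ = $48,796; SL = ⌊$151,087/6⌋ = $25,181 → take DB $48,796. Book value $146,391.
Year 4: DB = ⌊$146,391 × 200%/8⌋ = $36,597; SL = ⌊$102,291/5⌋ = $20,458 → take DB $36,597. Book value $109,794.
Year 5: DB = ⌊$109,794 × 200%/8⌋ = $27,448; SL = ⌊$65,694/4⌋ = $16,423 → take DB $27,448. Book value $82,346.
Year 6: DB = ⌊$82,346 × 200%/8⌋ = $20,586; SL = ⌊$38,246/3⌋ = $12,748 → take DB $20,586. Book value $61,760.

$20,586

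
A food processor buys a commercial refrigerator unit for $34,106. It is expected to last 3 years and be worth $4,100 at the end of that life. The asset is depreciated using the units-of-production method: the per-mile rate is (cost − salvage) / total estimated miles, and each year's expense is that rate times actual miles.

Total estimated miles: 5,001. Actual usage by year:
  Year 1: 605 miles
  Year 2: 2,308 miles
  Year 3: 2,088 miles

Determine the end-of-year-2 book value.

Depreciable base = $34,106 − $4,100 = $30,006.
Rate = $30,006 / 5,001 miles = $6 per mile.
Year 1: 605 × $6 = $3,630. Book value $30,476.
Year 2: 2,308 × $6 = $13,848. Book value $16,628.

$16,628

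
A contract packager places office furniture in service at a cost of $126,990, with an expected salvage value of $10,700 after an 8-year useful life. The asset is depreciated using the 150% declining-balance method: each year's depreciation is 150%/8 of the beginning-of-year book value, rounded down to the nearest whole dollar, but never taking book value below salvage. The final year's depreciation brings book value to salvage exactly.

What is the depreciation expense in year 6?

$8,431

Depreciable base = $126,990 − $10,700 = $116,290.
Year 1: ⌊$126,990 × 150%/8⌋ = $23,810. Book value $103,180.
Year 2: ⌊$103,180 × 150%/8⌋ = $19,346. Book value $83,834.
Year 3: ⌊$83,834 × 150%/8⌋ = $15,718. Book value $68,116.
Year 4: ⌊$68,116 × 150%/8⌋ = $12,771. Book value $55,345.
Year 5: ⌊$55,345 × 150%/8⌋ = $10,377. Book value $44,968.
Year 6: ⌊$44,968 × 150%/8⌋ = $8,431. Book value $36,537.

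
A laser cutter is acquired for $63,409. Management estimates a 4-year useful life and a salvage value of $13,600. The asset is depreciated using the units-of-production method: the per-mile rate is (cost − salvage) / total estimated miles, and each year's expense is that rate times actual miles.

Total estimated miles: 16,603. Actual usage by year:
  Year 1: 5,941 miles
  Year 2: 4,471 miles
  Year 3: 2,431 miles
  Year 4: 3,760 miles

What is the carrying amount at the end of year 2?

Depreciable base = $63,409 − $13,600 = $49,809.
Rate = $49,809 / 16,603 miles = $3 per mile.
Year 1: 5,941 × $3 = $17,823. Book value $45,586.
Year 2: 4,471 × $3 = $13,413. Book value $32,173.

$32,173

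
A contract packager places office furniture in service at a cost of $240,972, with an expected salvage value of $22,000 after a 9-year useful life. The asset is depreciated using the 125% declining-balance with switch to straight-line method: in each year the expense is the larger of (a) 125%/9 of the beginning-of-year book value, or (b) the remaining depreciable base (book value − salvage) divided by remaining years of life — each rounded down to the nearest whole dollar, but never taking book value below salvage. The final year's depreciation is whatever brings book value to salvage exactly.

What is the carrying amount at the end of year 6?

Depreciable base = $240,972 − $22,000 = $218,972.
Year 1: DB = ⌊$240,972 × 125%/9⌋ = $33,468; SL = ⌊$218,972/9⌋ = $24,330 → take DB $33,468. Book value $207,504.
Year 2: DB = ⌊$207,504 × 125%/9⌋ = $28,820; SL = ⌊$185,504/8⌋ = $23,188 → take DB $28,820. Book value $178,684.
Year 3: DB = ⌊$178,684 × 125%/9⌋ = $24,817; SL = ⌊$156,684/7⌋ = $22,383 → take DB $24,817. Book value $153,867.
Year 4: DB = ⌊$153,867 × 125%/9⌋ = $21,370; SL = ⌊$131,867/6⌋ = $21,977 → take SL $21,977. Book value $131,890.
Year 5: DB = ⌊$131,890 × 125%/9⌋ = $18,318; SL = ⌊$109,890/5⌋ = $21,978 → take SL $21,978. Book value $109,912.
Year 6: DB = ⌊$109,912 × 125%/9⌋ = $15,265; SL = ⌊$87,912/4⌋ = $21,978 → take SL $21,978. Book value $87,934.

$87,934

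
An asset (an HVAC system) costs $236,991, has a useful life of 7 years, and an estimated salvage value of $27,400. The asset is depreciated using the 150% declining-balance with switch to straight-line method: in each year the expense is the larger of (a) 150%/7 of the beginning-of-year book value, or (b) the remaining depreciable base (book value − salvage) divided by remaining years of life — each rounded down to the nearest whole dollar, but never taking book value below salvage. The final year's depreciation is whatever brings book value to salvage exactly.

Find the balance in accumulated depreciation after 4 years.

$146,668

Depreciable base = $236,991 − $27,400 = $209,591.
Year 1: DB = ⌊$236,991 × 150%/7⌋ = $50,783; SL = ⌊$209,591/7⌋ = $29,941 → take DB $50,783. Book value $186,208.
Year 2: DB = ⌊$186,208 × 150%/7⌋ = $39,901; SL = ⌊$158,808/6⌋ = $26,468 → take DB $39,901. Book value $146,307.
Year 3: DB = ⌊$146,307 × 150%/7⌋ = $31,351; SL = ⌊$118,907/5⌋ = $23,781 → take DB $31,351. Book value $114,956.
Year 4: DB = ⌊$114,956 × 150%/7⌋ = $24,633; SL = ⌊$87,556/4⌋ = $21,889 → take DB $24,633. Book value $90,323.
Accumulated through year 4 = $236,991 − $90,323 = $146,668.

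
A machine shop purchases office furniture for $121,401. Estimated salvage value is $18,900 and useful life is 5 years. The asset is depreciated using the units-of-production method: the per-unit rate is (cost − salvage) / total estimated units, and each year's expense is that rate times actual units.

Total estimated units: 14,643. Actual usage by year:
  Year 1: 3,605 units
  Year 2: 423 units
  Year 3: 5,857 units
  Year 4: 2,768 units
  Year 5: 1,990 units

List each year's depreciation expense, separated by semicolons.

$25,235; $2,961; $40,999; $19,376; $13,930

Depreciable base = $121,401 − $18,900 = $102,501.
Rate = $102,501 / 14,643 units = $7 per unit.
Year 1: 3,605 × $7 = $25,235. Book value $96,166.
Year 2: 423 × $7 = $2,961. Book value $93,205.
Year 3: 5,857 × $7 = $40,999. Book value $52,206.
Year 4: 2,768 × $7 = $19,376. Book value $32,830.
Year 5: 1,990 × $7 = $13,930. Book value $18,900.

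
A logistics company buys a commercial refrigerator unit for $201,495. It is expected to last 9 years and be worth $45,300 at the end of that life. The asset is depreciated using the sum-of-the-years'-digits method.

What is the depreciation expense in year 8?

Depreciable base = $201,495 − $45,300 = $156,195.
Sum of the years' digits = 9+8+7+6+5+4+3+2+1 = 45.
Year 1: $156,195 × 9/45 = $31,239. Book value $170,256.
Year 2: $156,195 × 8/45 = $27,768. Book value $142,488.
Year 3: $156,195 × 7/45 = $24,297. Book value $118,191.
Year 4: $156,195 × 6/45 = $20,826. Book value $97,365.
Year 5: $156,195 × 5/45 = $17,355. Book value $80,010.
Year 6: $156,195 × 4/45 = $13,884. Book value $66,126.
Year 7: $156,195 × 3/45 = $10,413. Book value $55,713.
Year 8: $156,195 × 2/45 = $6,942. Book value $48,771.

$6,942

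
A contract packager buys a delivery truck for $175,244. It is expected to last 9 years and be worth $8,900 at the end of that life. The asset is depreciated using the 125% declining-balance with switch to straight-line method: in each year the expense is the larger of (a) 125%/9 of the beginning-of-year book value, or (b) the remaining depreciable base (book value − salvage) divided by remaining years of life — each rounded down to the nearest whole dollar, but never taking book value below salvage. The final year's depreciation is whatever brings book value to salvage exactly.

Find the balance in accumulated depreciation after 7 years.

$132,010

Depreciable base = $175,244 − $8,900 = $166,344.
Year 1: DB = ⌊$175,244 × 125%/9⌋ = $24,339; SL = ⌊$166,344/9⌋ = $18,482 → take DB $24,339. Book value $150,905.
Year 2: DB = ⌊$150,905 × 125%/9⌋ = $20,959; SL = ⌊$142,005/8⌋ = $17,750 → take DB $20,959. Book value $129,946.
Year 3: DB = ⌊$129,946 × 125%/9⌋ = $18,048; SL = ⌊$121,046/7⌋ = $17,292 → take DB $18,048. Book value $111,898.
Year 4: DB = ⌊$111,898 × 125%/9⌋ = $15,541; SL = ⌊$102,998/6⌋ = $17,166 → take SL $17,166. Book value $94,732.
Year 5: DB = ⌊$94,732 × 125%/9⌋ = $13,157; SL = ⌊$85,832/5⌋ = $17,166 → take SL $17,166. Book value $77,566.
Year 6: DB = ⌊$77,566 × 125%/9⌋ = $10,773; SL = ⌊$68,666/4⌋ = $17,166 → take SL $17,166. Book value $60,400.
Year 7: DB = ⌊$60,400 × 125%/9⌋ = $8,388; SL = ⌊$51,500/3⌋ = $17,166 → take SL $17,166. Book value $43,234.
Accumulated through year 7 = $175,244 − $43,234 = $132,010.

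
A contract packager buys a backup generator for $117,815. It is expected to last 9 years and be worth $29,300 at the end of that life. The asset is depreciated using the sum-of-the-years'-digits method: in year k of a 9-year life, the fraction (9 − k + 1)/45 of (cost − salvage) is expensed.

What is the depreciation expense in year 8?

$3,934

Depreciable base = $117,815 − $29,300 = $88,515.
Sum of the years' digits = 9+8+7+6+5+4+3+2+1 = 45.
Year 1: $88,515 × 9/45 = $17,703. Book value $100,112.
Year 2: $88,515 × 8/45 = $15,736. Book value $84,376.
Year 3: $88,515 × 7/45 = $13,769. Book value $70,607.
Year 4: $88,515 × 6/45 = $11,802. Book value $58,805.
Year 5: $88,515 × 5/45 = $9,835. Book value $48,970.
Year 6: $88,515 × 4/45 = $7,868. Book value $41,102.
Year 7: $88,515 × 3/45 = $5,901. Book value $35,201.
Year 8: $88,515 × 2/45 = $3,934. Book value $31,267.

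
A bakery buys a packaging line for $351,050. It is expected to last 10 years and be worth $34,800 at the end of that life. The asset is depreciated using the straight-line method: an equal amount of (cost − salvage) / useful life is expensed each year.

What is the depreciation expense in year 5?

$31,625

Depreciable base = $351,050 − $34,800 = $316,250.
Annual expense = $316,250 / 10 = $31,625.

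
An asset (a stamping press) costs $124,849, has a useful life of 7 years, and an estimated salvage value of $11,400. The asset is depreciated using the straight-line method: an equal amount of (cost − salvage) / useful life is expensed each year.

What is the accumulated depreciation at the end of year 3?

$48,621

Depreciable base = $124,849 − $11,400 = $113,449.
Annual expense = $113,449 / 7 = $16,207.
End of year 1: book value $108,642.
End of year 2: book value $92,435.
End of year 3: book value $76,228.
Accumulated through year 3 = $124,849 − $76,228 = $48,621.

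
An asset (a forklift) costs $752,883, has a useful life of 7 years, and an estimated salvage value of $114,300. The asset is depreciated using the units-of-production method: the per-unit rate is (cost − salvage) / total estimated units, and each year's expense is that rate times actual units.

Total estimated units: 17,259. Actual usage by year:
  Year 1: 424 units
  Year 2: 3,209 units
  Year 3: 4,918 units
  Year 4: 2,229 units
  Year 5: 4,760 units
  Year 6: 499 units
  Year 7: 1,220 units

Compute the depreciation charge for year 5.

Depreciable base = $752,883 − $114,300 = $638,583.
Rate = $638,583 / 17,259 units = $37 per unit.
Year 1: 424 × $37 = $15,688. Book value $737,195.
Year 2: 3,209 × $37 = $118,733. Book value $618,462.
Year 3: 4,918 × $37 = $181,966. Book value $436,496.
Year 4: 2,229 × $37 = $82,473. Book value $354,023.
Year 5: 4,760 × $37 = $176,120. Book value $177,903.

$176,120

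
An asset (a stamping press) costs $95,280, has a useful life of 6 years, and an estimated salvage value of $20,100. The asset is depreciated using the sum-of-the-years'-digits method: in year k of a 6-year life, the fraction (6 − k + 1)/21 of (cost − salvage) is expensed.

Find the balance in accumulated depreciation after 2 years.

$39,380

Depreciable base = $95,280 − $20,100 = $75,180.
Sum of the years' digits = 6+5+4+3+2+1 = 21.
Year 1: $75,180 × 6/21 = $21,480. Book value $73,800.
Year 2: $75,180 × 5/21 = $17,900. Book value $55,900.
Accumulated through year 2 = $95,280 − $55,900 = $39,380.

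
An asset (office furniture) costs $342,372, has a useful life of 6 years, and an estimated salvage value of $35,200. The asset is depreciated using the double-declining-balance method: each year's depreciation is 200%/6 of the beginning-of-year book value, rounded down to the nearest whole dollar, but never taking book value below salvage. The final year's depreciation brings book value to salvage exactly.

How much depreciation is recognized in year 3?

Depreciable base = $342,372 − $35,200 = $307,172.
Year 1: ⌊$342,372 × 200%/6⌋ = $114,124. Book value $228,248.
Year 2: ⌊$228,248 × 200%/6⌋ = $76,082. Book value $152,166.
Year 3: ⌊$152,166 × 200%/6⌋ = $50,722. Book value $101,444.

$50,722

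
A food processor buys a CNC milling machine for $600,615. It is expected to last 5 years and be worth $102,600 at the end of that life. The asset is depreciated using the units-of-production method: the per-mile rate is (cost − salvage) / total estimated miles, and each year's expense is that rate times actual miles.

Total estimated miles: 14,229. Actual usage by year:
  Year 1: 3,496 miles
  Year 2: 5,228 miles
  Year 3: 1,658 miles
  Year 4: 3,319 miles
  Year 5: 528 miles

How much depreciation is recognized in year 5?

Depreciable base = $600,615 − $102,600 = $498,015.
Rate = $498,015 / 14,229 miles = $35 per mile.
Year 1: 3,496 × $35 = $122,360. Book value $478,255.
Year 2: 5,228 × $35 = $182,980. Book value $295,275.
Year 3: 1,658 × $35 = $58,030. Book value $237,245.
Year 4: 3,319 × $35 = $116,165. Book value $121,080.
Year 5: 528 × $35 = $18,480. Book value $102,600.

$18,480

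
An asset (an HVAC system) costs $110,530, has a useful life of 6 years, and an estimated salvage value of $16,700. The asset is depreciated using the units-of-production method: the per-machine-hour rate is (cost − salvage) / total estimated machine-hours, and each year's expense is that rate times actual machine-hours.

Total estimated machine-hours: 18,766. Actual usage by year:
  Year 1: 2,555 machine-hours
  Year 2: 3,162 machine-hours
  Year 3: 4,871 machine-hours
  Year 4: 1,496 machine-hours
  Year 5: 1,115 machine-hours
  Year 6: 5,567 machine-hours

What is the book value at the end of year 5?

$44,535

Depreciable base = $110,530 − $16,700 = $93,830.
Rate = $93,830 / 18,766 machine-hours = $5 per machine-hour.
Year 1: 2,555 × $5 = $12,775. Book value $97,755.
Year 2: 3,162 × $5 = $15,810. Book value $81,945.
Year 3: 4,871 × $5 = $24,355. Book value $57,590.
Year 4: 1,496 × $5 = $7,480. Book value $50,110.
Year 5: 1,115 × $5 = $5,575. Book value $44,535.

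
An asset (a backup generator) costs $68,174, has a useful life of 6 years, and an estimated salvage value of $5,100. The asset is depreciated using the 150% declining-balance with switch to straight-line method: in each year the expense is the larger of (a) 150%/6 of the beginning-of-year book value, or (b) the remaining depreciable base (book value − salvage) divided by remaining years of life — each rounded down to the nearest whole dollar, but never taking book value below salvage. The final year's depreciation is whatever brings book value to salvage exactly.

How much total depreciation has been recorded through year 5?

Depreciable base = $68,174 − $5,100 = $63,074.
Year 1: DB = ⌊$68,174 × 150%/6⌋ = $17,043; SL = ⌊$63,074/6⌋ = $10,512 → take DB $17,043. Book value $51,131.
Year 2: DB = ⌊$51,131 × 150%/6⌋ = $12,782; SL = ⌊$46,031/5⌋ = $9,206 → take DB $12,782. Book value $38,349.
Year 3: DB = ⌊$38,349 × 150%/6⌋ = $9,587; SL = ⌊$33,249/4⌋ = $8,312 → take DB $9,587. Book value $28,762.
Year 4: DB = ⌊$28,762 × 150%/6⌋ = $7,190; SL = ⌊$23,662/3⌋ = $7,887 → take SL $7,887. Book value $20,875.
Year 5: DB = ⌊$20,875 × 150%/6⌋ = $5,218; SL = ⌊$15,775/2⌋ = $7,887 → take SL $7,887. Book value $12,988.
Accumulated through year 5 = $68,174 − $12,988 = $55,186.

$55,186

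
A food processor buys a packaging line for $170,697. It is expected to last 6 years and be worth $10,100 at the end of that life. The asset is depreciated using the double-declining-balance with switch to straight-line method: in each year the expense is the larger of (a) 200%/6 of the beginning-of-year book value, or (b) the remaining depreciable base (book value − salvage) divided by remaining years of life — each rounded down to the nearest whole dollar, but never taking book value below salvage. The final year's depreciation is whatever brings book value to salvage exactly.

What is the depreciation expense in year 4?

$16,859

Depreciable base = $170,697 − $10,100 = $160,597.
Year 1: DB = ⌊$170,697 × 200%/6⌋ = $56,899; SL = ⌊$160,597/6⌋ = $26,766 → take DB $56,899. Book value $113,798.
Year 2: DB = ⌊$113,798 × 200%/6⌋ = $37,932; SL = ⌊$103,698/5⌋ = $20,739 → take DB $37,932. Book value $75,866.
Year 3: DB = ⌊$75,866 × 200%/6⌋ = $25,288; SL = ⌊$65,766/4⌋ = $16,441 → take DB $25,288. Book value $50,578.
Year 4: DB = ⌊$50,578 × 200%/6⌋ = $16,859; SL = ⌊$40,478/3⌋ = $13,492 → take DB $16,859. Book value $33,719.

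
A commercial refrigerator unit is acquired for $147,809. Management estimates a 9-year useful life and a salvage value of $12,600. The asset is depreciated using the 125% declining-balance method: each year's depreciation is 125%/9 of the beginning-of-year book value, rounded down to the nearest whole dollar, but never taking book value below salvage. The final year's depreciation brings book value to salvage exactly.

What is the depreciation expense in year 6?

Depreciable base = $147,809 − $12,600 = $135,209.
Year 1: ⌊$147,809 × 125%/9⌋ = $20,529. Book value $127,280.
Year 2: ⌊$127,280 × 125%/9⌋ = $17,677. Book value $109,603.
Year 3: ⌊$109,603 × 125%/9⌋ = $15,222. Book value $94,381.
Year 4: ⌊$94,381 × 125%/9⌋ = $13,108. Book value $81,273.
Year 5: ⌊$81,273 × 125%/9⌋ = $11,287. Book value $69,986.
Year 6: ⌊$69,986 × 125%/9⌋ = $9,720. Book value $60,266.

$9,720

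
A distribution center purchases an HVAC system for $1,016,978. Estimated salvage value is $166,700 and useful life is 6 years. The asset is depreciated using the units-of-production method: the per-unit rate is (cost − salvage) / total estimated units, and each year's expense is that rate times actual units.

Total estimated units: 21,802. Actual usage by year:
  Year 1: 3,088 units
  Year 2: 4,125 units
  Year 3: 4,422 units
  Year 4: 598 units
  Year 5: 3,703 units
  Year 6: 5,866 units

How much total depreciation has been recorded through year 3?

Depreciable base = $1,016,978 − $166,700 = $850,278.
Rate = $850,278 / 21,802 units = $39 per unit.
Year 1: 3,088 × $39 = $120,432. Book value $896,546.
Year 2: 4,125 × $39 = $160,875. Book value $735,671.
Year 3: 4,422 × $39 = $172,458. Book value $563,213.
Accumulated through year 3 = $1,016,978 − $563,213 = $453,765.

$453,765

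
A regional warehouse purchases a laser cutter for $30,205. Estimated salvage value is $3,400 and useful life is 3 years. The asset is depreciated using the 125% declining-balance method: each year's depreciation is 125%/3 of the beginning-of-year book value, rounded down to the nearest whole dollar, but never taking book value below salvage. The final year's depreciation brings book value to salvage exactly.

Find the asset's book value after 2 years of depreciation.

$10,279

Depreciable base = $30,205 − $3,400 = $26,805.
Year 1: ⌊$30,205 × 125%/3⌋ = $12,585. Book value $17,620.
Year 2: ⌊$17,620 × 125%/3⌋ = $7,341. Book value $10,279.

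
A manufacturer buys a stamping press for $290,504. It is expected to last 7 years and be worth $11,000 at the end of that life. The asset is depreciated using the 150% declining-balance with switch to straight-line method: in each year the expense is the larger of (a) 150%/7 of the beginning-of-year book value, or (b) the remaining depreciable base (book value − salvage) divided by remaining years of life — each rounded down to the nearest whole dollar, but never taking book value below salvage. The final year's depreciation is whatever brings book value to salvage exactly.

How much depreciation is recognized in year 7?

Depreciable base = $290,504 − $11,000 = $279,504.
Year 1: DB = ⌊$290,504 × 150%/7⌋ = $62,250; SL = ⌊$279,504/7⌋ = $39,929 → take DB $62,250. Book value $228,254.
Year 2: DB = ⌊$228,254 × 150%/7⌋ = $48,911; SL = ⌊$217,254/6⌋ = $36,209 → take DB $48,911. Book value $179,343.
Year 3: DB = ⌊$179,343 × 150%/7⌋ = $38,430; SL = ⌊$168,343/5⌋ = $33,668 → take DB $38,430. Book value $140,913.
Year 4: DB = ⌊$140,913 × 150%/7⌋ = $30,195; SL = ⌊$129,913/4⌋ = $32,478 → take SL $32,478. Book value $108,435.
Year 5: DB = ⌊$108,435 × 150%/7⌋ = $23,236; SL = ⌊$97,435/3⌋ = $32,478 → take SL $32,478. Book value $75,957.
Year 6: DB = ⌊$75,957 × 150%/7⌋ = $16,276; SL = ⌊$64,957/2⌋ = $32,478 → take SL $32,478. Book value $43,479.
Year 7 (final): $43,479 − $11,000 = $32,479. Book value $11,000.

$32,479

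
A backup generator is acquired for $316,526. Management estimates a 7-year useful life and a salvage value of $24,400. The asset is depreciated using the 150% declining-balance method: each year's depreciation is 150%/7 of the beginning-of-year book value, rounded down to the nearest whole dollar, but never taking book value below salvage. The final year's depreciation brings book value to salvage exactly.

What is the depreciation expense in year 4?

Depreciable base = $316,526 − $24,400 = $292,126.
Year 1: ⌊$316,526 × 150%/7⌋ = $67,827. Book value $248,699.
Year 2: ⌊$248,699 × 150%/7⌋ = $53,292. Book value $195,407.
Year 3: ⌊$195,407 × 150%/7⌋ = $41,872. Book value $153,535.
Year 4: ⌊$153,535 × 150%/7⌋ = $32,900. Book value $120,635.

$32,900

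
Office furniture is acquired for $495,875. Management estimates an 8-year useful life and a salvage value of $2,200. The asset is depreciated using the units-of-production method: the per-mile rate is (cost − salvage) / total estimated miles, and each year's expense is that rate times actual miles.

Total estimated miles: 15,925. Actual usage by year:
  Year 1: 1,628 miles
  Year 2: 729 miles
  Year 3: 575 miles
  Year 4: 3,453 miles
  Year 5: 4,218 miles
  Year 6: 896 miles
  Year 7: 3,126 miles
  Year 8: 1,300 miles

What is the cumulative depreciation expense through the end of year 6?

$356,469

Depreciable base = $495,875 − $2,200 = $493,675.
Rate = $493,675 / 15,925 miles = $31 per mile.
Year 1: 1,628 × $31 = $50,468. Book value $445,407.
Year 2: 729 × $31 = $22,599. Book value $422,808.
Year 3: 575 × $31 = $17,825. Book value $404,983.
Year 4: 3,453 × $31 = $107,043. Book value $297,940.
Year 5: 4,218 × $31 = $130,758. Book value $167,182.
Year 6: 896 × $31 = $27,776. Book value $139,406.
Accumulated through year 6 = $495,875 − $139,406 = $356,469.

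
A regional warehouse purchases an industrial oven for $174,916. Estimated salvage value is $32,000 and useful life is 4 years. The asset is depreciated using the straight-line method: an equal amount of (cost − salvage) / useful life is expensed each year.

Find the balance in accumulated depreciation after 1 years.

$35,729

Depreciable base = $174,916 − $32,000 = $142,916.
Annual expense = $142,916 / 4 = $35,729.
End of year 1: book value $139,187.
Accumulated through year 1 = $174,916 − $139,187 = $35,729.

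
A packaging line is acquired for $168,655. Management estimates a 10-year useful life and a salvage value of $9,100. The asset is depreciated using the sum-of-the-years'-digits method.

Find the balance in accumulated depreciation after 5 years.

Depreciable base = $168,655 − $9,100 = $159,555.
Sum of the years' digits = 10+9+8+7+6+5+4+3+2+1 = 55.
Year 1: $159,555 × 10/55 = $29,010. Book value $139,645.
Year 2: $159,555 × 9/55 = $26,109. Book value $113,536.
Year 3: $159,555 × 8/55 = $23,208. Book value $90,328.
Year 4: $159,555 × 7/55 = $20,307. Book value $70,021.
Year 5: $159,555 × 6/55 = $17,406. Book value $52,615.
Accumulated through year 5 = $168,655 − $52,615 = $116,040.

$116,040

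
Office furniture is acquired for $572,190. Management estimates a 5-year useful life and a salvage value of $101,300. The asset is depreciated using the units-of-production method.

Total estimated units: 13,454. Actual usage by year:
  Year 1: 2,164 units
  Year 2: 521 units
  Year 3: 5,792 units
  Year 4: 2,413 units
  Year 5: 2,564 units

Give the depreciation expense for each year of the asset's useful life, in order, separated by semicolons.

Depreciable base = $572,190 − $101,300 = $470,890.
Rate = $470,890 / 13,454 units = $35 per unit.
Year 1: 2,164 × $35 = $75,740. Book value $496,450.
Year 2: 521 × $35 = $18,235. Book value $478,215.
Year 3: 5,792 × $35 = $202,720. Book value $275,495.
Year 4: 2,413 × $35 = $84,455. Book value $191,040.
Year 5: 2,564 × $35 = $89,740. Book value $101,300.

$75,740; $18,235; $202,720; $84,455; $89,740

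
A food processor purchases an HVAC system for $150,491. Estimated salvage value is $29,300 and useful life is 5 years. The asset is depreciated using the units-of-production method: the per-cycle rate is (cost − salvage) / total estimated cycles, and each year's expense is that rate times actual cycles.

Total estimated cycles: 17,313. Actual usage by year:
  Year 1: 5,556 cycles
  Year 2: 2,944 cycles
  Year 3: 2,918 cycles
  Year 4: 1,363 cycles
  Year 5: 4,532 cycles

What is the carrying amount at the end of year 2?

$90,991

Depreciable base = $150,491 − $29,300 = $121,191.
Rate = $121,191 / 17,313 cycles = $7 per cycle.
Year 1: 5,556 × $7 = $38,892. Book value $111,599.
Year 2: 2,944 × $7 = $20,608. Book value $90,991.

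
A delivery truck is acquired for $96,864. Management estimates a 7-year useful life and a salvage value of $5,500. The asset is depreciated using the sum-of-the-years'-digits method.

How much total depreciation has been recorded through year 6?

$88,101

Depreciable base = $96,864 − $5,500 = $91,364.
Sum of the years' digits = 7+6+5+4+3+2+1 = 28.
Year 1: $91,364 × 7/28 = $22,841. Book value $74,023.
Year 2: $91,364 × 6/28 = $19,578. Book value $54,445.
Year 3: $91,364 × 5/28 = $16,315. Book value $38,130.
Year 4: $91,364 × 4/28 = $13,052. Book value $25,078.
Year 5: $91,364 × 3/28 = $9,789. Book value $15,289.
Year 6: $91,364 × 2/28 = $6,526. Book value $8,763.
Accumulated through year 6 = $96,864 − $8,763 = $88,101.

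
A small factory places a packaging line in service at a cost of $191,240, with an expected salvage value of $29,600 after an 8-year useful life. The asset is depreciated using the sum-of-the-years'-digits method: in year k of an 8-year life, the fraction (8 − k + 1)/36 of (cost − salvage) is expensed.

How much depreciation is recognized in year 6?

Depreciable base = $191,240 − $29,600 = $161,640.
Sum of the years' digits = 8+7+6+5+4+3+2+1 = 36.
Year 1: $161,640 × 8/36 = $35,920. Book value $155,320.
Year 2: $161,640 × 7/36 = $31,430. Book value $123,890.
Year 3: $161,640 × 6/36 = $26,940. Book value $96,950.
Year 4: $161,640 × 5/36 = $22,450. Book value $74,500.
Year 5: $161,640 × 4/36 = $17,960. Book value $56,540.
Year 6: $161,640 × 3/36 = $13,470. Book value $43,070.

$13,470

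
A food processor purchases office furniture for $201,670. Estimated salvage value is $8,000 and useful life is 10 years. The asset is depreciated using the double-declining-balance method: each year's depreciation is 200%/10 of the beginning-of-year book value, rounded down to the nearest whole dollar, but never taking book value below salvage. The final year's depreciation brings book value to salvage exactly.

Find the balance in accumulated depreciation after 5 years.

Depreciable base = $201,670 − $8,000 = $193,670.
Year 1: ⌊$201,670 × 200%/10⌋ = $40,334. Book value $161,336.
Year 2: ⌊$161,336 × 200%/10⌋ = $32,267. Book value $129,069.
Year 3: ⌊$129,069 × 200%/10⌋ = $25,813. Book value $103,256.
Year 4: ⌊$103,256 × 200%/10⌋ = $20,651. Book value $82,605.
Year 5: ⌊$82,605 × 200%/10⌋ = $16,521. Book value $66,084.
Accumulated through year 5 = $201,670 − $66,084 = $135,586.

$135,586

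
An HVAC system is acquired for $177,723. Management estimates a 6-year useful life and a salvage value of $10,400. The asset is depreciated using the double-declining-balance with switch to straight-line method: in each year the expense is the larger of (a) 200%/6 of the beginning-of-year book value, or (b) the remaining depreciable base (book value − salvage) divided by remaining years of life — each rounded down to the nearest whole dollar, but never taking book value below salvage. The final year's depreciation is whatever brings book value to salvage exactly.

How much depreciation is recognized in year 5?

$12,353

Depreciable base = $177,723 − $10,400 = $167,323.
Year 1: DB = ⌊$177,723 × 200%/6⌋ = $59,241; SL = ⌊$167,323/6⌋ = $27,887 → take DB $59,241. Book value $118,482.
Year 2: DB = ⌊$118,482 × 200%/6⌋ = $39,494; SL = ⌊$108,082/5⌋ = $21,616 → take DB $39,494. Book value $78,988.
Year 3: DB = ⌊$78,988 × 200%/6⌋ = $26,329; SL = ⌊$68,588/4⌋ = $17,147 → take DB $26,329. Book value $52,659.
Year 4: DB = ⌊$52,659 × 200%/6⌋ = $17,553; SL = ⌊$42,259/3⌋ = $14,086 → take DB $17,553. Book value $35,106.
Year 5: DB = ⌊$35,106 × 200%/6⌋ = $11,702; SL = ⌊$24,706/2⌋ = $12,353 → take SL $12,353. Book value $22,753.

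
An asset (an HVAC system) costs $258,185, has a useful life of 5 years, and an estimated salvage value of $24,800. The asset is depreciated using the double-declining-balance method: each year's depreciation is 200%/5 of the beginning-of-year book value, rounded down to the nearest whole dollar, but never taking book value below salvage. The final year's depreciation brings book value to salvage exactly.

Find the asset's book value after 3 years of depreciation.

$55,769

Depreciable base = $258,185 − $24,800 = $233,385.
Year 1: ⌊$258,185 × 200%/5⌋ = $103,274. Book value $154,911.
Year 2: ⌊$154,911 × 200%/5⌋ = $61,964. Book value $92,947.
Year 3: ⌊$92,947 × 200%/5⌋ = $37,178. Book value $55,769.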